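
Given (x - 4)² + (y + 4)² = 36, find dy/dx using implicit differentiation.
Apply d/dx to both sides, remembering that y depends on x. Each occurrence of y therefore brings in a y' = dy/dx via the chain rule.

With F(x, y) equal to the left-hand side minus the right, differentiate F term by term:
  d/dx[(x - 4)^2] = 2x - 8
  d/dx[(y + 4)^2] = 2·y'(y + 4)
  d/dx[-36] = 0
Adding these up, d/dx[F] = 0 becomes
  (2x - 8) + (2y + 8)·y' = 0,
so isolating y',
  dy/dx = -(2x - 8)/(2y + 8) = (4 - x)/(y + 4)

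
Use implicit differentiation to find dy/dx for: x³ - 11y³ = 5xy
Differentiate the relation implicitly: treat y = y(x) and apply the chain rule, so every y-derivative picks up a y' = dy/dx factor.

With everything moved to the left-hand side, differentiate term by term:
  d/dx[x^3] = 3x^2
  d/dx[-5xy] = -5x·y' - 5y
  d/dx[-11y^3] = -33y^2·y'

Separating the contributions that come from x directly and those that come through y:
  without y':      3x^2 - 5y
  multiplying y':  -5x - 33y^2

so (3x^2 - 5y) + (-5x - 33y^2)·y' = 0, and therefore
  dy/dx = -(3x^2 - 5y)/(-5x - 33y^2) = (3x^2 - 5y)/(5x + 33y^2)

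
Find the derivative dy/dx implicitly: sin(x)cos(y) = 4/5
Differentiate the relation implicitly: treat y = y(x) and apply the chain rule, so every y-derivative picks up a y' = dy/dx factor.

With everything moved to the left-hand side, differentiate term by term:
  d/dx[sin(x)·cos(y)] = -y'·sin(x)·sin(y) + cos(x)·cos(y)
  d/dx[-4/5] = 0

Separating the contributions that come from x directly and those that come through y:
  without y':      cos(x)·cos(y)
  multiplying y':  -sin(x)·sin(y)

so (cos(x)·cos(y)) + (-sin(x)·sin(y))·y' = 0, and therefore
  dy/dx = -(cos(x)·cos(y))/(-sin(x)·sin(y)) = 1/(tan(x)·tan(y))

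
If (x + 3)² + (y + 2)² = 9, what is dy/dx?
Take d/dx of both sides. Since y is implicitly a function of x, the chain rule attaches a y' = dy/dx factor whenever we differentiate through y.

Set F(x, y) = (left side) − (right side), so the curve is F = 0. Differentiating each term of F:
  d/dx[(x + 3)^2] = 2x + 6
  d/dx[(y + 2)^2] = 2·y'(y + 2)
  d/dx[-9] = 0

Collecting, the y'-free part is the partial derivative in x and the y' coefficient is the partial derivative in y:
  ∂F/∂x = 2x + 6
  ∂F/∂y = 2y + 4

so d/dx[F(x, y(x))] = ∂F/∂x + (∂F/∂y)·y' = 0. Rearranging,
  dy/dx = -(∂F/∂x)/(∂F/∂y) = -(2x + 6)/(2y + 4) = (-x - 3)/(y + 2)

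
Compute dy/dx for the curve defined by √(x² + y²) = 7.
Differentiate both sides with respect to x, treating y as y(x). By the chain rule, any term containing y contributes a factor of y' = dy/dx when we differentiate it.

Move every term to one side and write the relation as F(x, y) = 0. Term by term,
  d/dx[√(x^2 + y^2)] = (x + y·y')/√(x^2 + y^2)
  d/dx[-7] = 0

The pieces without y' make up ∂F/∂x and the coefficient of y' is ∂F/∂y:
  ∂F/∂x = x/√(x^2 + y^2),
  ∂F/∂y = y/√(x^2 + y^2).

Since d/dx[F] = ∂F/∂x + (∂F/∂y)·y' = 0, solve for y':
  (∂F/∂y)·y' = -∂F/∂x
  dy/dx = -(∂F/∂x)/(∂F/∂y) = -(x/√(x^2 + y^2))/(y/√(x^2 + y^2)) = -x/y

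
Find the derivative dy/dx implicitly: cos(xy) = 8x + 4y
Differentiate the relation implicitly: treat y = y(x) and apply the chain rule, so every y-derivative picks up a y' = dy/dx factor.

With everything moved to the left-hand side, differentiate term by term:
  d/dx[-8x] = -8
  d/dx[-4y] = -4·y'
  d/dx[cos(xy)] = -(x·y' + y)·sin(xy)

Separating the contributions that come from x directly and those that come through y:
  without y':      -y·sin(xy) - 8
  multiplying y':  -x·sin(xy) - 4

so (-y·sin(xy) - 8) + (-x·sin(xy) - 4)·y' = 0, and therefore
  dy/dx = -(-y·sin(xy) - 8)/(-x·sin(xy) - 4) = -(y·sin(xy) + 8)/(x·sin(xy) + 4)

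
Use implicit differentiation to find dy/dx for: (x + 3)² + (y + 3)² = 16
Take d/dx of both sides. Since y is implicitly a function of x, the chain rule attaches a y' = dy/dx factor whenever we differentiate through y.

Set F(x, y) = (left side) − (right side), so the curve is F = 0. Differentiating each term of F:
  d/dx[(x + 3)^2] = 2x + 6
  d/dx[(y + 3)^2] = 2·y'(y + 3)
  d/dx[-16] = 0

Collecting, the y'-free part is the partial derivative in x and the y' coefficient is the partial derivative in y:
  ∂F/∂x = 2x + 6
  ∂F/∂y = 2y + 6

so d/dx[F(x, y(x))] = ∂F/∂x + (∂F/∂y)·y' = 0. Rearranging,
  dy/dx = -(∂F/∂x)/(∂F/∂y) = -(2x + 6)/(2y + 6) = (-x - 3)/(y + 3)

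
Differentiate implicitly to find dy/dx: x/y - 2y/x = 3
Differentiate both sides with respect to x, treating y as y(x). By the chain rule, any term containing y contributes a factor of y' = dy/dx when we differentiate it.

Move every term to one side and write the relation as F(x, y) = 0. Term by term,
  d/dx[x/y] = -x·y'/y^2 + 1/y
  d/dx[-2y/x] = -2·y'/x + 2y/x^2
  d/dx[-3] = 0

The pieces without y' make up ∂F/∂x and the coefficient of y' is ∂F/∂y:
  ∂F/∂x = 1/y + 2y/x^2,
  ∂F/∂y = -x/y^2 - 2/x.

Since d/dx[F] = ∂F/∂x + (∂F/∂y)·y' = 0, solve for y':
  (∂F/∂y)·y' = -∂F/∂x
  dy/dx = -(∂F/∂x)/(∂F/∂y) = -(1/y + 2y/x^2)/(-x/y^2 - 2/x)
        = -((x^2 + 2y^2)/(x^2y))/(-(x^2 + 2y^2)/(xy^2)) = y/x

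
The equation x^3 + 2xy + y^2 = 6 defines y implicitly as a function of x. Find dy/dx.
Apply d/dx to both sides, remembering that y depends on x. Each occurrence of y therefore brings in a y' = dy/dx via the chain rule.

With F(x, y) equal to the left-hand side minus the right, differentiate F term by term:
  d/dx[x^3] = 3x^2
  d/dx[2xy] = 2x·y' + 2y
  d/dx[y^2] = 2y·y'
  d/dx[-6] = 0
Adding these up, d/dx[F] = 0 becomes
  (3x^2 + 2y) + (2x + 2y)·y' = 0,
so isolating y',
  dy/dx = -(3x^2 + 2y)/(2x + 2y) = (-3x^2/2 - y)/(x + y)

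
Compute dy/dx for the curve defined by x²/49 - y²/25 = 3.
Differentiate both sides with respect to x, treating y as y(x). By the chain rule, any term containing y contributes a factor of y' = dy/dx when we differentiate it.

Move every term to one side and write the relation as F(x, y) = 0. Term by term,
  d/dx[x^2/49] = 2x/49
  d/dx[-y^2/25] = -2y·y'/25
  d/dx[-3] = 0

The pieces without y' make up ∂F/∂x and the coefficient of y' is ∂F/∂y:
  ∂F/∂x = 2x/49,
  ∂F/∂y = -2y/25.

Since d/dx[F] = ∂F/∂x + (∂F/∂y)·y' = 0, solve for y':
  (∂F/∂y)·y' = -∂F/∂x
  dy/dx = -(∂F/∂x)/(∂F/∂y) = -(2x/49)/(-2y/25) = 25x/(49y)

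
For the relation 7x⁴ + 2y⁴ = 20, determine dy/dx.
Differentiate both sides with respect to x, treating y as y(x). By the chain rule, any term containing y contributes a factor of y' = dy/dx when we differentiate it.

Move every term to one side and write the relation as F(x, y) = 0. Term by term,
  d/dx[7x^4] = 28x^3
  d/dx[2y^4] = 8y^3·y'
  d/dx[-20] = 0

The pieces without y' make up ∂F/∂x and the coefficient of y' is ∂F/∂y:
  ∂F/∂x = 28x^3,
  ∂F/∂y = 8y^3.

Since d/dx[F] = ∂F/∂x + (∂F/∂y)·y' = 0, solve for y':
  (∂F/∂y)·y' = -∂F/∂x
  dy/dx = -(∂F/∂x)/(∂F/∂y) = -(28x^3)/(8y^3) = -7x^3/(2y^3)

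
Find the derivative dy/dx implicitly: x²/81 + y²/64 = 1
Differentiate the relation implicitly: treat y = y(x) and apply the chain rule, so every y-derivative picks up a y' = dy/dx factor.

With everything moved to the left-hand side, differentiate term by term:
  d/dx[x^2/81] = 2x/81
  d/dx[y^2/64] = y·y'/32
  d/dx[-1] = 0

Separating the contributions that come from x directly and those that come through y:
  without y':      2x/81
  multiplying y':  y/32

so (2x/81) + (y/32)·y' = 0, and therefore
  dy/dx = -(2x/81)/(y/32) = -64x/(81y)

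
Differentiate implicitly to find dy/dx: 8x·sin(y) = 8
Differentiate the relation implicitly: treat y = y(x) and apply the chain rule, so every y-derivative picks up a y' = dy/dx factor.

With everything moved to the left-hand side, differentiate term by term:
  d/dx[8x·sin(y)] = 8x·y'·cos(y) + 8sin(y)
  d/dx[-8] = 0

Separating the contributions that come from x directly and those that come through y:
  without y':      8sin(y)
  multiplying y':  8x·cos(y)

so (8sin(y)) + (8x·cos(y))·y' = 0, and therefore
  dy/dx = -(8sin(y))/(8x·cos(y)) = -tan(y)/x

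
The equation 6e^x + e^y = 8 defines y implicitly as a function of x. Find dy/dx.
Differentiate the relation implicitly: treat y = y(x) and apply the chain rule, so every y-derivative picks up a y' = dy/dx factor.

With everything moved to the left-hand side, differentiate term by term:
  d/dx[6e^(x)] = 6e^(x)
  d/dx[e^(y)] = y'·e^(y)
  d/dx[-8] = 0

Separating the contributions that come from x directly and those that come through y:
  without y':      6e^(x)
  multiplying y':  e^(y)

so (6e^(x)) + (e^(y))·y' = 0, and therefore
  dy/dx = -(6e^(x))/(e^(y)) = -6e^(x - y)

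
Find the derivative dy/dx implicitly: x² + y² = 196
Take d/dx of both sides. Since y is implicitly a function of x, the chain rule attaches a y' = dy/dx factor whenever we differentiate through y.

Set F(x, y) = (left side) − (right side), so the curve is F = 0. Differentiating each term of F:
  d/dx[x^2] = 2x
  d/dx[y^2] = 2y·y'
  d/dx[-196] = 0

Collecting, the y'-free part is the partial derivative in x and the y' coefficient is the partial derivative in y:
  ∂F/∂x = 2x
  ∂F/∂y = 2y

so d/dx[F(x, y(x))] = ∂F/∂x + (∂F/∂y)·y' = 0. Rearranging,
  dy/dx = -(∂F/∂x)/(∂F/∂y) = -(2x)/(2y) = -x/y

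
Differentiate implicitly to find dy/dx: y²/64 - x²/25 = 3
Take d/dx of both sides. Since y is implicitly a function of x, the chain rule attaches a y' = dy/dx factor whenever we differentiate through y.

Set F(x, y) = (left side) − (right side), so the curve is F = 0. Differentiating each term of F:
  d/dx[-x^2/25] = -2x/25
  d/dx[y^2/64] = y·y'/32
  d/dx[-3] = 0

Collecting, the y'-free part is the partial derivative in x and the y' coefficient is the partial derivative in y:
  ∂F/∂x = -2x/25
  ∂F/∂y = y/32

so d/dx[F(x, y(x))] = ∂F/∂x + (∂F/∂y)·y' = 0. Rearranging,
  dy/dx = -(∂F/∂x)/(∂F/∂y) = -(-2x/25)/(y/32) = 64x/(25y)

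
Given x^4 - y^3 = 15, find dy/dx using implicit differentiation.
Differentiate the relation implicitly: treat y = y(x) and apply the chain rule, so every y-derivative picks up a y' = dy/dx factor.

With everything moved to the left-hand side, differentiate term by term:
  d/dx[x^4] = 4x^3
  d/dx[-y^3] = -3y^2·y'
  d/dx[-15] = 0

Separating the contributions that come from x directly and those that come through y:
  without y':      4x^3
  multiplying y':  -3y^2

so (4x^3) + (-3y^2)·y' = 0, and therefore
  dy/dx = -(4x^3)/(-3y^2) = 4x^3/(3y^2)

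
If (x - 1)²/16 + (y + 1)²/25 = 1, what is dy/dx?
Apply d/dx to both sides, remembering that y depends on x. Each occurrence of y therefore brings in a y' = dy/dx via the chain rule.

With F(x, y) equal to the left-hand side minus the right, differentiate F term by term:
  d/dx[(x - 1)^2/16] = x/8 - 1/8
  d/dx[(y + 1)^2/25] = 2·y'(y + 1)/25
  d/dx[-1] = 0
Adding these up, d/dx[F] = 0 becomes
  (x/8 - 1/8) + (2y/25 + 2/25)·y' = 0,
so isolating y',
  dy/dx = -(x/8 - 1/8)/(2y/25 + 2/25)
        = -((x - 1)/8)/(2(y + 1)/25) = 25(1 - x)/(16(y + 1))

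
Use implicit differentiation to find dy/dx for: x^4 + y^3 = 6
Take d/dx of both sides. Since y is implicitly a function of x, the chain rule attaches a y' = dy/dx factor whenever we differentiate through y.

Set F(x, y) = (left side) − (right side), so the curve is F = 0. Differentiating each term of F:
  d/dx[x^4] = 4x^3
  d/dx[y^3] = 3y^2·y'
  d/dx[-6] = 0

Collecting, the y'-free part is the partial derivative in x and the y' coefficient is the partial derivative in y:
  ∂F/∂x = 4x^3
  ∂F/∂y = 3y^2

so d/dx[F(x, y(x))] = ∂F/∂x + (∂F/∂y)·y' = 0. Rearranging,
  dy/dx = -(∂F/∂x)/(∂F/∂y) = -(4x^3)/(3y^2) = -4x^3/(3y^2)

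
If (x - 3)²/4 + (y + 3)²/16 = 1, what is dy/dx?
Apply d/dx to both sides, remembering that y depends on x. Each occurrence of y therefore brings in a y' = dy/dx via the chain rule.

With F(x, y) equal to the left-hand side minus the right, differentiate F term by term:
  d/dx[(x - 3)^2/4] = x/2 - 3/2
  d/dx[(y + 3)^2/16] = y'(y + 3)/8
  d/dx[-1] = 0
Adding these up, d/dx[F] = 0 becomes
  (x/2 - 3/2) + (y/8 + 3/8)·y' = 0,
so isolating y',
  dy/dx = -(x/2 - 3/2)/(y/8 + 3/8)
        = -((x - 3)/2)/((y + 3)/8) = 4(3 - x)/(y + 3)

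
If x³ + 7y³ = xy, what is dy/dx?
Apply d/dx to both sides, remembering that y depends on x. Each occurrence of y therefore brings in a y' = dy/dx via the chain rule.

With F(x, y) equal to the left-hand side minus the right, differentiate F term by term:
  d/dx[x^3] = 3x^2
  d/dx[-xy] = -x·y' - y
  d/dx[7y^3] = 21y^2·y'
Adding these up, d/dx[F] = 0 becomes
  (3x^2 - y) + (-x + 21y^2)·y' = 0,
so isolating y',
  dy/dx = -(3x^2 - y)/(-x + 21y^2) = (3x^2 - y)/(x - 21y^2)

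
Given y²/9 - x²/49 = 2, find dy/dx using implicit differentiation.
Apply d/dx to both sides, remembering that y depends on x. Each occurrence of y therefore brings in a y' = dy/dx via the chain rule.

With F(x, y) equal to the left-hand side minus the right, differentiate F term by term:
  d/dx[-x^2/49] = -2x/49
  d/dx[y^2/9] = 2y·y'/9
  d/dx[-2] = 0
Adding these up, d/dx[F] = 0 becomes
  (-2x/49) + (2y/9)·y' = 0,
so isolating y',
  dy/dx = -(-2x/49)/(2y/9) = 9x/(49y)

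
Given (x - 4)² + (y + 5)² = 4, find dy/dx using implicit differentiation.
Apply d/dx to both sides, remembering that y depends on x. Each occurrence of y therefore brings in a y' = dy/dx via the chain rule.

With F(x, y) equal to the left-hand side minus the right, differentiate F term by term:
  d/dx[(x - 4)^2] = 2x - 8
  d/dx[(y + 5)^2] = 2·y'(y + 5)
  d/dx[-4] = 0
Adding these up, d/dx[F] = 0 becomes
  (2x - 8) + (2y + 10)·y' = 0,
so isolating y',
  dy/dx = -(2x - 8)/(2y + 10) = (4 - x)/(y + 5)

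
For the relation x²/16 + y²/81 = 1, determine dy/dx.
Differentiate the relation implicitly: treat y = y(x) and apply the chain rule, so every y-derivative picks up a y' = dy/dx factor.

With everything moved to the left-hand side, differentiate term by term:
  d/dx[x^2/16] = x/8
  d/dx[y^2/81] = 2y·y'/81
  d/dx[-1] = 0

Separating the contributions that come from x directly and those that come through y:
  without y':      x/8
  multiplying y':  2y/81

so (x/8) + (2y/81)·y' = 0, and therefore
  dy/dx = -(x/8)/(2y/81) = -81x/(16y)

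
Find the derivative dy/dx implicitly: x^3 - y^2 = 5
Apply d/dx to both sides, remembering that y depends on x. Each occurrence of y therefore brings in a y' = dy/dx via the chain rule.

With F(x, y) equal to the left-hand side minus the right, differentiate F term by term:
  d/dx[x^3] = 3x^2
  d/dx[-y^2] = -2y·y'
  d/dx[-5] = 0
Adding these up, d/dx[F] = 0 becomes
  (3x^2) + (-2y)·y' = 0,
so isolating y',
  dy/dx = -(3x^2)/(-2y) = 3x^2/(2y)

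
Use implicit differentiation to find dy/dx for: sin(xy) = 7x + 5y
Apply d/dx to both sides, remembering that y depends on x. Each occurrence of y therefore brings in a y' = dy/dx via the chain rule.

With F(x, y) equal to the left-hand side minus the right, differentiate F term by term:
  d/dx[-7x] = -7
  d/dx[-5y] = -5·y'
  d/dx[sin(xy)] = (x·y' + y)·cos(xy)
Adding these up, d/dx[F] = 0 becomes
  (y·cos(xy) - 7) + (x·cos(xy) - 5)·y' = 0,
so isolating y',
  dy/dx = -(y·cos(xy) - 7)/(x·cos(xy) - 5) = (-y·cos(xy) + 7)/(x·cos(xy) - 5)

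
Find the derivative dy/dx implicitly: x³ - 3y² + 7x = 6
Differentiate the relation implicitly: treat y = y(x) and apply the chain rule, so every y-derivative picks up a y' = dy/dx factor.

With everything moved to the left-hand side, differentiate term by term:
  d/dx[x^3] = 3x^2
  d/dx[7x] = 7
  d/dx[-3y^2] = -6y·y'
  d/dx[-6] = 0

Separating the contributions that come from x directly and those that come through y:
  without y':      3x^2 + 7
  multiplying y':  -6y

so (3x^2 + 7) + (-6y)·y' = 0, and therefore
  dy/dx = -(3x^2 + 7)/(-6y) = (3x^2 + 7)/(6y)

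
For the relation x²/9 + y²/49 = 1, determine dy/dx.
Differentiate the relation implicitly: treat y = y(x) and apply the chain rule, so every y-derivative picks up a y' = dy/dx factor.

With everything moved to the left-hand side, differentiate term by term:
  d/dx[x^2/9] = 2x/9
  d/dx[y^2/49] = 2y·y'/49
  d/dx[-1] = 0

Separating the contributions that come from x directly and those that come through y:
  without y':      2x/9
  multiplying y':  2y/49

so (2x/9) + (2y/49)·y' = 0, and therefore
  dy/dx = -(2x/9)/(2y/49) = -49x/(9y)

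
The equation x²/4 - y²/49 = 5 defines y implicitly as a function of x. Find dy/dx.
Differentiate the relation implicitly: treat y = y(x) and apply the chain rule, so every y-derivative picks up a y' = dy/dx factor.

With everything moved to the left-hand side, differentiate term by term:
  d/dx[x^2/4] = x/2
  d/dx[-y^2/49] = -2y·y'/49
  d/dx[-5] = 0

Separating the contributions that come from x directly and those that come through y:
  without y':      x/2
  multiplying y':  -2y/49

so (x/2) + (-2y/49)·y' = 0, and therefore
  dy/dx = -(x/2)/(-2y/49) = 49x/(4y)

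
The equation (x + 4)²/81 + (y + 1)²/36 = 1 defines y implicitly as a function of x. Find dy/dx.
Differentiate the relation implicitly: treat y = y(x) and apply the chain rule, so every y-derivative picks up a y' = dy/dx factor.

With everything moved to the left-hand side, differentiate term by term:
  d/dx[(x + 4)^2/81] = 2x/81 + 8/81
  d/dx[(y + 1)^2/36] = y'(y + 1)/18
  d/dx[-1] = 0

Separating the contributions that come from x directly and those that come through y:
  without y':      2x/81 + 8/81
  multiplying y':  y/18 + 1/18

so (2x/81 + 8/81) + (y/18 + 1/18)·y' = 0, and therefore
  dy/dx = -(2x/81 + 8/81)/(y/18 + 1/18)
        = -(2(x + 4)/81)/((y + 1)/18) = 4(-x - 4)/(9(y + 1))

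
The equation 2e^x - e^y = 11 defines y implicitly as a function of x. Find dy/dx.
Take d/dx of both sides. Since y is implicitly a function of x, the chain rule attaches a y' = dy/dx factor whenever we differentiate through y.

Set F(x, y) = (left side) − (right side), so the curve is F = 0. Differentiating each term of F:
  d/dx[2e^(x)] = 2e^(x)
  d/dx[-e^(y)] = -y'·e^(y)
  d/dx[-11] = 0

Collecting, the y'-free part is the partial derivative in x and the y' coefficient is the partial derivative in y:
  ∂F/∂x = 2e^(x)
  ∂F/∂y = -e^(y)

so d/dx[F(x, y(x))] = ∂F/∂x + (∂F/∂y)·y' = 0. Rearranging,
  dy/dx = -(∂F/∂x)/(∂F/∂y) = -(2e^(x))/(-e^(y)) = 2e^(x - y)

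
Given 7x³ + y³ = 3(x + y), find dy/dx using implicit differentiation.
Differentiate the relation implicitly: treat y = y(x) and apply the chain rule, so every y-derivative picks up a y' = dy/dx factor.

With everything moved to the left-hand side, differentiate term by term:
  d/dx[7x^3] = 21x^2
  d/dx[-3x] = -3
  d/dx[y^3] = 3y^2·y'
  d/dx[-3y] = -3·y'

Separating the contributions that come from x directly and those that come through y:
  without y':      21x^2 - 3
  multiplying y':  3y^2 - 3

so (21x^2 - 3) + (3y^2 - 3)·y' = 0, and therefore
  dy/dx = -(21x^2 - 3)/(3y^2 - 3) = (1 - 7x^2)/(y^2 - 1)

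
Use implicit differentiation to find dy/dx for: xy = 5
Take d/dx of both sides. Since y is implicitly a function of x, the chain rule attaches a y' = dy/dx factor whenever we differentiate through y.

Set F(x, y) = (left side) − (right side), so the curve is F = 0. Differentiating each term of F:
  d/dx[xy] = x·y' + y
  d/dx[-5] = 0

Collecting, the y'-free part is the partial derivative in x and the y' coefficient is the partial derivative in y:
  ∂F/∂x = y
  ∂F/∂y = x

so d/dx[F(x, y(x))] = ∂F/∂x + (∂F/∂y)·y' = 0. Rearranging,
  dy/dx = -(∂F/∂x)/(∂F/∂y) = -(y)/(x) = -y/x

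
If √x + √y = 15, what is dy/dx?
Take d/dx of both sides. Since y is implicitly a function of x, the chain rule attaches a y' = dy/dx factor whenever we differentiate through y.

Set F(x, y) = (left side) − (right side), so the curve is F = 0. Differentiating each term of F:
  d/dx[√(x)] = 1/(2√(x))
  d/dx[√(y)] = y'/(2√(y))
  d/dx[-15] = 0

Collecting, the y'-free part is the partial derivative in x and the y' coefficient is the partial derivative in y:
  ∂F/∂x = 1/(2√(x))
  ∂F/∂y = 1/(2√(y))

so d/dx[F(x, y(x))] = ∂F/∂x + (∂F/∂y)·y' = 0. Rearranging,
  dy/dx = -(∂F/∂x)/(∂F/∂y) = -(1/(2√(x)))/(1/(2√(y))) = -√(y)/√(x)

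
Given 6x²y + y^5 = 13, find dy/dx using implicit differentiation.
Take d/dx of both sides. Since y is implicitly a function of x, the chain rule attaches a y' = dy/dx factor whenever we differentiate through y.

Set F(x, y) = (left side) − (right side), so the curve is F = 0. Differentiating each term of F:
  d/dx[6x^2y] = 6x^2·y' + 12xy
  d/dx[y^5] = 5y^4·y'
  d/dx[-13] = 0

Collecting, the y'-free part is the partial derivative in x and the y' coefficient is the partial derivative in y:
  ∂F/∂x = 12xy
  ∂F/∂y = 6x^2 + 5y^4

so d/dx[F(x, y(x))] = ∂F/∂x + (∂F/∂y)·y' = 0. Rearranging,
  dy/dx = -(∂F/∂x)/(∂F/∂y) = -(12xy)/(6x^2 + 5y^4) = -12xy/(6x^2 + 5y^4)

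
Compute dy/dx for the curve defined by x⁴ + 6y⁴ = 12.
Differentiate both sides with respect to x, treating y as y(x). By the chain rule, any term containing y contributes a factor of y' = dy/dx when we differentiate it.

Move every term to one side and write the relation as F(x, y) = 0. Term by term,
  d/dx[x^4] = 4x^3
  d/dx[6y^4] = 24y^3·y'
  d/dx[-12] = 0

The pieces without y' make up ∂F/∂x and the coefficient of y' is ∂F/∂y:
  ∂F/∂x = 4x^3,
  ∂F/∂y = 24y^3.

Since d/dx[F] = ∂F/∂x + (∂F/∂y)·y' = 0, solve for y':
  (∂F/∂y)·y' = -∂F/∂x
  dy/dx = -(∂F/∂x)/(∂F/∂y) = -(4x^3)/(24y^3) = -x^3/(6y^3)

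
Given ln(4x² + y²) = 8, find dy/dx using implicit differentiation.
Differentiate both sides with respect to x, treating y as y(x). By the chain rule, any term containing y contributes a factor of y' = dy/dx when we differentiate it.

Move every term to one side and write the relation as F(x, y) = 0. Term by term,
  d/dx[ln(4x^2 + y^2)] = (8x + 2y·y')/(4x^2 + y^2)
  d/dx[-8] = 0

The pieces without y' make up ∂F/∂x and the coefficient of y' is ∂F/∂y:
  ∂F/∂x = 8x/(4x^2 + y^2),
  ∂F/∂y = 2y/(4x^2 + y^2).

Since d/dx[F] = ∂F/∂x + (∂F/∂y)·y' = 0, solve for y':
  (∂F/∂y)·y' = -∂F/∂x
  dy/dx = -(∂F/∂x)/(∂F/∂y) = -(8x/(4x^2 + y^2))/(2y/(4x^2 + y^2)) = -4x/y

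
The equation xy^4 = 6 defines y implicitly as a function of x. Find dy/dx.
Differentiate the relation implicitly: treat y = y(x) and apply the chain rule, so every y-derivative picks up a y' = dy/dx factor.

With everything moved to the left-hand side, differentiate term by term:
  d/dx[xy^4] = 4xy^3·y' + y^4
  d/dx[-6] = 0

Separating the contributions that come from x directly and those that come through y:
  without y':      y^4
  multiplying y':  4xy^3

so (y^4) + (4xy^3)·y' = 0, and therefore
  dy/dx = -(y^4)/(4xy^3) = -y/(4x)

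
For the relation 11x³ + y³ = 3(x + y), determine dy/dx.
Take d/dx of both sides. Since y is implicitly a function of x, the chain rule attaches a y' = dy/dx factor whenever we differentiate through y.

Set F(x, y) = (left side) − (right side), so the curve is F = 0. Differentiating each term of F:
  d/dx[11x^3] = 33x^2
  d/dx[-3x] = -3
  d/dx[y^3] = 3y^2·y'
  d/dx[-3y] = -3·y'

Collecting, the y'-free part is the partial derivative in x and the y' coefficient is the partial derivative in y:
  ∂F/∂x = 33x^2 - 3
  ∂F/∂y = 3y^2 - 3

so d/dx[F(x, y(x))] = ∂F/∂x + (∂F/∂y)·y' = 0. Rearranging,
  dy/dx = -(∂F/∂x)/(∂F/∂y) = -(33x^2 - 3)/(3y^2 - 3) = (1 - 11x^2)/(y^2 - 1)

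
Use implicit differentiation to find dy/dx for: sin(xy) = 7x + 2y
Apply d/dx to both sides, remembering that y depends on x. Each occurrence of y therefore brings in a y' = dy/dx via the chain rule.

With F(x, y) equal to the left-hand side minus the right, differentiate F term by term:
  d/dx[-7x] = -7
  d/dx[-2y] = -2·y'
  d/dx[sin(xy)] = (x·y' + y)·cos(xy)
Adding these up, d/dx[F] = 0 becomes
  (y·cos(xy) - 7) + (x·cos(xy) - 2)·y' = 0,
so isolating y',
  dy/dx = -(y·cos(xy) - 7)/(x·cos(xy) - 2) = (-y·cos(xy) + 7)/(x·cos(xy) - 2)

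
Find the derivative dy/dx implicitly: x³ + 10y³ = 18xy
Take d/dx of both sides. Since y is implicitly a function of x, the chain rule attaches a y' = dy/dx factor whenever we differentiate through y.

Set F(x, y) = (left side) − (right side), so the curve is F = 0. Differentiating each term of F:
  d/dx[x^3] = 3x^2
  d/dx[-18xy] = -18x·y' - 18y
  d/dx[10y^3] = 30y^2·y'

Collecting, the y'-free part is the partial derivative in x and the y' coefficient is the partial derivative in y:
  ∂F/∂x = 3x^2 - 18y
  ∂F/∂y = -18x + 30y^2

so d/dx[F(x, y(x))] = ∂F/∂x + (∂F/∂y)·y' = 0. Rearranging,
  dy/dx = -(∂F/∂x)/(∂F/∂y) = -(3x^2 - 18y)/(-18x + 30y^2) = (x^2 - 6y)/(2(3x - 5y^2))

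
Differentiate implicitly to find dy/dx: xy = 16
Differentiate the relation implicitly: treat y = y(x) and apply the chain rule, so every y-derivative picks up a y' = dy/dx factor.

With everything moved to the left-hand side, differentiate term by term:
  d/dx[xy] = x·y' + y
  d/dx[-16] = 0

Separating the contributions that come from x directly and those that come through y:
  without y':      y
  multiplying y':  x

so (y) + (x)·y' = 0, and therefore
  dy/dx = -(y)/(x) = -y/x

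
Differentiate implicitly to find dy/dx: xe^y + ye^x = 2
Apply d/dx to both sides, remembering that y depends on x. Each occurrence of y therefore brings in a y' = dy/dx via the chain rule.

With F(x, y) equal to the left-hand side minus the right, differentiate F term by term:
  d/dx[x·e^(y)] = x·y'·e^(y) + e^(y)
  d/dx[y·e^(x)] = y·e^(x) + y'·e^(x)
  d/dx[-2] = 0
Adding these up, d/dx[F] = 0 becomes
  (y·e^(x) + e^(y)) + (x·e^(y) + e^(x))·y' = 0,
so isolating y',
  dy/dx = -(y·e^(x) + e^(y))/(x·e^(y) + e^(x)) = (-y·e^(x) - e^(y))/(x·e^(y) + e^(x))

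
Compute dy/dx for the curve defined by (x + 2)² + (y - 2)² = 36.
Differentiate the relation implicitly: treat y = y(x) and apply the chain rule, so every y-derivative picks up a y' = dy/dx factor.

With everything moved to the left-hand side, differentiate term by term:
  d/dx[(x + 2)^2] = 2x + 4
  d/dx[(y - 2)^2] = 2·y'(y - 2)
  d/dx[-36] = 0

Separating the contributions that come from x directly and those that come through y:
  without y':      2x + 4
  multiplying y':  2y - 4

so (2x + 4) + (2y - 4)·y' = 0, and therefore
  dy/dx = -(2x + 4)/(2y - 4) = (-x - 2)/(y - 2)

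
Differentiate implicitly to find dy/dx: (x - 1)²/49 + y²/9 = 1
Take d/dx of both sides. Since y is implicitly a function of x, the chain rule attaches a y' = dy/dx factor whenever we differentiate through y.

Set F(x, y) = (left side) − (right side), so the curve is F = 0. Differentiating each term of F:
  d/dx[y^2/9] = 2y·y'/9
  d/dx[(x - 1)^2/49] = 2x/49 - 2/49
  d/dx[-1] = 0

Collecting, the y'-free part is the partial derivative in x and the y' coefficient is the partial derivative in y:
  ∂F/∂x = 2x/49 - 2/49
  ∂F/∂y = 2y/9

so d/dx[F(x, y(x))] = ∂F/∂x + (∂F/∂y)·y' = 0. Rearranging,
  dy/dx = -(∂F/∂x)/(∂F/∂y) = -(2x/49 - 2/49)/(2y/9)
        = -(2(x - 1)/49)/(2y/9) = 9(1 - x)/(49y)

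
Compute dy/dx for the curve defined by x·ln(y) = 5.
Differentiate the relation implicitly: treat y = y(x) and apply the chain rule, so every y-derivative picks up a y' = dy/dx factor.

With everything moved to the left-hand side, differentiate term by term:
  d/dx[x·ln(y)] = x·y'/y + ln(y)
  d/dx[-5] = 0

Separating the contributions that come from x directly and those that come through y:
  without y':      ln(y)
  multiplying y':  x/y

so (ln(y)) + (x/y)·y' = 0, and therefore
  dy/dx = -(ln(y))/(x/y) = -y·ln(y)/x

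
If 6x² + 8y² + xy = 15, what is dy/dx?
Differentiate both sides with respect to x, treating y as y(x). By the chain rule, any term containing y contributes a factor of y' = dy/dx when we differentiate it.

Move every term to one side and write the relation as F(x, y) = 0. Term by term,
  d/dx[6x^2] = 12x
  d/dx[xy] = x·y' + y
  d/dx[8y^2] = 16y·y'
  d/dx[-15] = 0

The pieces without y' make up ∂F/∂x and the coefficient of y' is ∂F/∂y:
  ∂F/∂x = 12x + y,
  ∂F/∂y = x + 16y.

Since d/dx[F] = ∂F/∂x + (∂F/∂y)·y' = 0, solve for y':
  (∂F/∂y)·y' = -∂F/∂x
  dy/dx = -(∂F/∂x)/(∂F/∂y) = -(12x + y)/(x + 16y) = (-12x - y)/(x + 16y)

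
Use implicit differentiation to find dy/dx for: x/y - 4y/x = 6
Take d/dx of both sides. Since y is implicitly a function of x, the chain rule attaches a y' = dy/dx factor whenever we differentiate through y.

Set F(x, y) = (left side) − (right side), so the curve is F = 0. Differentiating each term of F:
  d/dx[x/y] = -x·y'/y^2 + 1/y
  d/dx[-4y/x] = -4·y'/x + 4y/x^2
  d/dx[-6] = 0

Collecting, the y'-free part is the partial derivative in x and the y' coefficient is the partial derivative in y:
  ∂F/∂x = 1/y + 4y/x^2
  ∂F/∂y = -x/y^2 - 4/x

so d/dx[F(x, y(x))] = ∂F/∂x + (∂F/∂y)·y' = 0. Rearranging,
  dy/dx = -(∂F/∂x)/(∂F/∂y) = -(1/y + 4y/x^2)/(-x/y^2 - 4/x)
        = -((x^2 + 4y^2)/(x^2y))/(-(x^2 + 4y^2)/(xy^2)) = y/x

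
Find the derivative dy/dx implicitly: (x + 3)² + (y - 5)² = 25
Differentiate both sides with respect to x, treating y as y(x). By the chain rule, any term containing y contributes a factor of y' = dy/dx when we differentiate it.

Move every term to one side and write the relation as F(x, y) = 0. Term by term,
  d/dx[(x + 3)^2] = 2x + 6
  d/dx[(y - 5)^2] = 2·y'(y - 5)
  d/dx[-25] = 0

The pieces without y' make up ∂F/∂x and the coefficient of y' is ∂F/∂y:
  ∂F/∂x = 2x + 6,
  ∂F/∂y = 2y - 10.

Since d/dx[F] = ∂F/∂x + (∂F/∂y)·y' = 0, solve for y':
  (∂F/∂y)·y' = -∂F/∂x
  dy/dx = -(∂F/∂x)/(∂F/∂y) = -(2x + 6)/(2y - 10) = (-x - 3)/(y - 5)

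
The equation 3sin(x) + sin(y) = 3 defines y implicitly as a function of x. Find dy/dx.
Differentiate the relation implicitly: treat y = y(x) and apply the chain rule, so every y-derivative picks up a y' = dy/dx factor.

With everything moved to the left-hand side, differentiate term by term:
  d/dx[3sin(x)] = 3cos(x)
  d/dx[sin(y)] = y'·cos(y)
  d/dx[-3] = 0

Separating the contributions that come from x directly and those that come through y:
  without y':      3cos(x)
  multiplying y':  cos(y)

so (3cos(x)) + (cos(y))·y' = 0, and therefore
  dy/dx = -(3cos(x))/(cos(y)) = -3cos(x)/cos(y)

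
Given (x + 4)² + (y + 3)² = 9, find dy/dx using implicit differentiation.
Take d/dx of both sides. Since y is implicitly a function of x, the chain rule attaches a y' = dy/dx factor whenever we differentiate through y.

Set F(x, y) = (left side) − (right side), so the curve is F = 0. Differentiating each term of F:
  d/dx[(x + 4)^2] = 2x + 8
  d/dx[(y + 3)^2] = 2·y'(y + 3)
  d/dx[-9] = 0

Collecting, the y'-free part is the partial derivative in x and the y' coefficient is the partial derivative in y:
  ∂F/∂x = 2x + 8
  ∂F/∂y = 2y + 6

so d/dx[F(x, y(x))] = ∂F/∂x + (∂F/∂y)·y' = 0. Rearranging,
  dy/dx = -(∂F/∂x)/(∂F/∂y) = -(2x + 8)/(2y + 6) = (-x - 4)/(y + 3)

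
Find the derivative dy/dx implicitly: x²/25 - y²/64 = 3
Apply d/dx to both sides, remembering that y depends on x. Each occurrence of y therefore brings in a y' = dy/dx via the chain rule.

With F(x, y) equal to the left-hand side minus the right, differentiate F term by term:
  d/dx[x^2/25] = 2x/25
  d/dx[-y^2/64] = -y·y'/32
  d/dx[-3] = 0
Adding these up, d/dx[F] = 0 becomes
  (2x/25) + (-y/32)·y' = 0,
so isolating y',
  dy/dx = -(2x/25)/(-y/32) = 64x/(25y)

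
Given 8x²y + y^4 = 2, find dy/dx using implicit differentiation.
Apply d/dx to both sides, remembering that y depends on x. Each occurrence of y therefore brings in a y' = dy/dx via the chain rule.

With F(x, y) equal to the left-hand side minus the right, differentiate F term by term:
  d/dx[8x^2y] = 8x^2·y' + 16xy
  d/dx[y^4] = 4y^3·y'
  d/dx[-2] = 0
Adding these up, d/dx[F] = 0 becomes
  (16xy) + (8x^2 + 4y^3)·y' = 0,
so isolating y',
  dy/dx = -(16xy)/(8x^2 + 4y^3) = -4xy/(2x^2 + y^3)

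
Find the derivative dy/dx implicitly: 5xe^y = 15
Take d/dx of both sides. Since y is implicitly a function of x, the chain rule attaches a y' = dy/dx factor whenever we differentiate through y.

Set F(x, y) = (left side) − (right side), so the curve is F = 0. Differentiating each term of F:
  d/dx[5x·e^(y)] = 5x·y'·e^(y) + 5e^(y)
  d/dx[-15] = 0

Collecting, the y'-free part is the partial derivative in x and the y' coefficient is the partial derivative in y:
  ∂F/∂x = 5e^(y)
  ∂F/∂y = 5x·e^(y)

so d/dx[F(x, y(x))] = ∂F/∂x + (∂F/∂y)·y' = 0. Rearranging,
  dy/dx = -(∂F/∂x)/(∂F/∂y) = -(5e^(y))/(5x·e^(y)) = -1/x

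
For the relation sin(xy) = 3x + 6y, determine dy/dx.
Differentiate both sides with respect to x, treating y as y(x). By the chain rule, any term containing y contributes a factor of y' = dy/dx when we differentiate it.

Move every term to one side and write the relation as F(x, y) = 0. Term by term,
  d/dx[-3x] = -3
  d/dx[-6y] = -6·y'
  d/dx[sin(xy)] = (x·y' + y)·cos(xy)

The pieces without y' make up ∂F/∂x and the coefficient of y' is ∂F/∂y:
  ∂F/∂x = y·cos(xy) - 3,
  ∂F/∂y = x·cos(xy) - 6.

Since d/dx[F] = ∂F/∂x + (∂F/∂y)·y' = 0, solve for y':
  (∂F/∂y)·y' = -∂F/∂x
  dy/dx = -(∂F/∂x)/(∂F/∂y) = -(y·cos(xy) - 3)/(x·cos(xy) - 6) = (-y·cos(xy) + 3)/(x·cos(xy) - 6)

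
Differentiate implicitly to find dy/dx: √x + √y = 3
Differentiate the relation implicitly: treat y = y(x) and apply the chain rule, so every y-derivative picks up a y' = dy/dx factor.

With everything moved to the left-hand side, differentiate term by term:
  d/dx[√(x)] = 1/(2√(x))
  d/dx[√(y)] = y'/(2√(y))
  d/dx[-3] = 0

Separating the contributions that come from x directly and those that come through y:
  without y':      1/(2√(x))
  multiplying y':  1/(2√(y))

so (1/(2√(x))) + (1/(2√(y)))·y' = 0, and therefore
  dy/dx = -(1/(2√(x)))/(1/(2√(y))) = -√(y)/√(x)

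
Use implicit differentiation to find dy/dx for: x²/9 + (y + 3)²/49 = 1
Apply d/dx to both sides, remembering that y depends on x. Each occurrence of y therefore brings in a y' = dy/dx via the chain rule.

With F(x, y) equal to the left-hand side minus the right, differentiate F term by term:
  d/dx[x^2/9] = 2x/9
  d/dx[(y + 3)^2/49] = 2·y'(y + 3)/49
  d/dx[-1] = 0
Adding these up, d/dx[F] = 0 becomes
  (2x/9) + (2y/49 + 6/49)·y' = 0,
so isolating y',
  dy/dx = -(2x/9)/(2y/49 + 6/49)
        = -(2x/9)/(2(y + 3)/49) = -49x/(9y + 27)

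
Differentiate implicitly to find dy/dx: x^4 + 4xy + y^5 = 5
Apply d/dx to both sides, remembering that y depends on x. Each occurrence of y therefore brings in a y' = dy/dx via the chain rule.

With F(x, y) equal to the left-hand side minus the right, differentiate F term by term:
  d/dx[x^4] = 4x^3
  d/dx[4xy] = 4x·y' + 4y
  d/dx[y^5] = 5y^4·y'
  d/dx[-5] = 0
Adding these up, d/dx[F] = 0 becomes
  (4x^3 + 4y) + (4x + 5y^4)·y' = 0,
so isolating y',
  dy/dx = -(4x^3 + 4y)/(4x + 5y^4) = 4(-x^3 - y)/(4x + 5y^4)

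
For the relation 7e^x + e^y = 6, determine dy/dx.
Take d/dx of both sides. Since y is implicitly a function of x, the chain rule attaches a y' = dy/dx factor whenever we differentiate through y.

Set F(x, y) = (left side) − (right side), so the curve is F = 0. Differentiating each term of F:
  d/dx[7e^(x)] = 7e^(x)
  d/dx[e^(y)] = y'·e^(y)
  d/dx[-6] = 0

Collecting, the y'-free part is the partial derivative in x and the y' coefficient is the partial derivative in y:
  ∂F/∂x = 7e^(x)
  ∂F/∂y = e^(y)

so d/dx[F(x, y(x))] = ∂F/∂x + (∂F/∂y)·y' = 0. Rearranging,
  dy/dx = -(∂F/∂x)/(∂F/∂y) = -(7e^(x))/(e^(y)) = -7e^(x - y)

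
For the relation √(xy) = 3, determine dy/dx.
Differentiate both sides with respect to x, treating y as y(x). By the chain rule, any term containing y contributes a factor of y' = dy/dx when we differentiate it.

Move every term to one side and write the relation as F(x, y) = 0. Term by term,
  d/dx[√(xy)] = √(xy)(x·y'/2 + y/2)/(xy)
  d/dx[-3] = 0

The pieces without y' make up ∂F/∂x and the coefficient of y' is ∂F/∂y:
  ∂F/∂x = √(xy)/(2x),
  ∂F/∂y = √(xy)/(2y).

Since d/dx[F] = ∂F/∂x + (∂F/∂y)·y' = 0, solve for y':
  (∂F/∂y)·y' = -∂F/∂x
  dy/dx = -(∂F/∂x)/(∂F/∂y) = -(√(xy)/(2x))/(√(xy)/(2y)) = -y/x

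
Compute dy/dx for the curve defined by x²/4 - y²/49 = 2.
Differentiate both sides with respect to x, treating y as y(x). By the chain rule, any term containing y contributes a factor of y' = dy/dx when we differentiate it.

Move every term to one side and write the relation as F(x, y) = 0. Term by term,
  d/dx[x^2/4] = x/2
  d/dx[-y^2/49] = -2y·y'/49
  d/dx[-2] = 0

The pieces without y' make up ∂F/∂x and the coefficient of y' is ∂F/∂y:
  ∂F/∂x = x/2,
  ∂F/∂y = -2y/49.

Since d/dx[F] = ∂F/∂x + (∂F/∂y)·y' = 0, solve for y':
  (∂F/∂y)·y' = -∂F/∂x
  dy/dx = -(∂F/∂x)/(∂F/∂y) = -(x/2)/(-2y/49) = 49x/(4y)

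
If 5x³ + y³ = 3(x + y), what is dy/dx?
Take d/dx of both sides. Since y is implicitly a function of x, the chain rule attaches a y' = dy/dx factor whenever we differentiate through y.

Set F(x, y) = (left side) − (right side), so the curve is F = 0. Differentiating each term of F:
  d/dx[5x^3] = 15x^2
  d/dx[-3x] = -3
  d/dx[y^3] = 3y^2·y'
  d/dx[-3y] = -3·y'

Collecting, the y'-free part is the partial derivative in x and the y' coefficient is the partial derivative in y:
  ∂F/∂x = 15x^2 - 3
  ∂F/∂y = 3y^2 - 3

so d/dx[F(x, y(x))] = ∂F/∂x + (∂F/∂y)·y' = 0. Rearranging,
  dy/dx = -(∂F/∂x)/(∂F/∂y) = -(15x^2 - 3)/(3y^2 - 3) = (1 - 5x^2)/(y^2 - 1)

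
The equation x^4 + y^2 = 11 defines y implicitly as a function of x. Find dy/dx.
Take d/dx of both sides. Since y is implicitly a function of x, the chain rule attaches a y' = dy/dx factor whenever we differentiate through y.

Set F(x, y) = (left side) − (right side), so the curve is F = 0. Differentiating each term of F:
  d/dx[x^4] = 4x^3
  d/dx[y^2] = 2y·y'
  d/dx[-11] = 0

Collecting, the y'-free part is the partial derivative in x and the y' coefficient is the partial derivative in y:
  ∂F/∂x = 4x^3
  ∂F/∂y = 2y

so d/dx[F(x, y(x))] = ∂F/∂x + (∂F/∂y)·y' = 0. Rearranging,
  dy/dx = -(∂F/∂x)/(∂F/∂y) = -(4x^3)/(2y) = -2x^3/y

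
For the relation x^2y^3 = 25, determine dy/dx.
Differentiate both sides with respect to x, treating y as y(x). By the chain rule, any term containing y contributes a factor of y' = dy/dx when we differentiate it.

Move every term to one side and write the relation as F(x, y) = 0. Term by term,
  d/dx[x^2y^3] = 3x^2y^2·y' + 2xy^3
  d/dx[-25] = 0

The pieces without y' make up ∂F/∂x and the coefficient of y' is ∂F/∂y:
  ∂F/∂x = 2xy^3,
  ∂F/∂y = 3x^2y^2.

Since d/dx[F] = ∂F/∂x + (∂F/∂y)·y' = 0, solve for y':
  (∂F/∂y)·y' = -∂F/∂x
  dy/dx = -(∂F/∂x)/(∂F/∂y) = -(2xy^3)/(3x^2y^2) = -2y/(3x)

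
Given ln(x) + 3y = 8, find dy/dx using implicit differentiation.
Take d/dx of both sides. Since y is implicitly a function of x, the chain rule attaches a y' = dy/dx factor whenever we differentiate through y.

Set F(x, y) = (left side) − (right side), so the curve is F = 0. Differentiating each term of F:
  d/dx[3y] = 3·y'
  d/dx[ln(x)] = 1/x
  d/dx[-8] = 0

Collecting, the y'-free part is the partial derivative in x and the y' coefficient is the partial derivative in y:
  ∂F/∂x = 1/x
  ∂F/∂y = 3

so d/dx[F(x, y(x))] = ∂F/∂x + (∂F/∂y)·y' = 0. Rearranging,
  dy/dx = -(∂F/∂x)/(∂F/∂y) = -(1/x)/(3) = -1/(3x)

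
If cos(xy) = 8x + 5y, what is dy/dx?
Differentiate the relation implicitly: treat y = y(x) and apply the chain rule, so every y-derivative picks up a y' = dy/dx factor.

With everything moved to the left-hand side, differentiate term by term:
  d/dx[-8x] = -8
  d/dx[-5y] = -5·y'
  d/dx[cos(xy)] = -(x·y' + y)·sin(xy)

Separating the contributions that come from x directly and those that come through y:
  without y':      -y·sin(xy) - 8
  multiplying y':  -x·sin(xy) - 5

so (-y·sin(xy) - 8) + (-x·sin(xy) - 5)·y' = 0, and therefore
  dy/dx = -(-y·sin(xy) - 8)/(-x·sin(xy) - 5) = -(y·sin(xy) + 8)/(x·sin(xy) + 5)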